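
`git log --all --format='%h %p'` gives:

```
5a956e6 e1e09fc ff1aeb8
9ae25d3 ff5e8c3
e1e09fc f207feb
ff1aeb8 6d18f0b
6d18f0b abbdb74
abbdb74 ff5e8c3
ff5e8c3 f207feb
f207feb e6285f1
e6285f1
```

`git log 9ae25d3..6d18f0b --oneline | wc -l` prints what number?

Reachable from 6d18f0b: {6d18f0b, abbdb74, e6285f1, f207feb, ff5e8c3}.
Reachable from 9ae25d3: {9ae25d3, e6285f1, f207feb, ff5e8c3}.
In 6d18f0b's history but not 9ae25d3's: {6d18f0b, abbdb74} — 2 commits.

2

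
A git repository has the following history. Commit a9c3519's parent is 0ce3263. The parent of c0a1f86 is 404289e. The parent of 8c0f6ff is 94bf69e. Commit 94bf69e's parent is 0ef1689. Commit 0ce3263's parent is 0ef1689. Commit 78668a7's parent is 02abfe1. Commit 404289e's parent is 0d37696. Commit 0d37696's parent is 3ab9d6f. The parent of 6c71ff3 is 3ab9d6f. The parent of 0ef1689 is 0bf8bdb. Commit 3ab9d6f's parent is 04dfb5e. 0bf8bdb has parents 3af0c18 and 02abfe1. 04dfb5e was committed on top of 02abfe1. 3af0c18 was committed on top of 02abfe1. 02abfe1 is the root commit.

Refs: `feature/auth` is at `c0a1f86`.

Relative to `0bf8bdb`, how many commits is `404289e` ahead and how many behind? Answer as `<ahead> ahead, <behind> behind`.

4 ahead, 2 behind

Reachable from 404289e: {02abfe1, 04dfb5e, 0d37696, 3ab9d6f, 404289e}.
Reachable from 0bf8bdb: {02abfe1, 0bf8bdb, 3af0c18}.
Only in 404289e's history (ahead): {04dfb5e, 0d37696, 3ab9d6f, 404289e} — 4.
Only in 0bf8bdb's history (behind): {0bf8bdb, 3af0c18} — 2.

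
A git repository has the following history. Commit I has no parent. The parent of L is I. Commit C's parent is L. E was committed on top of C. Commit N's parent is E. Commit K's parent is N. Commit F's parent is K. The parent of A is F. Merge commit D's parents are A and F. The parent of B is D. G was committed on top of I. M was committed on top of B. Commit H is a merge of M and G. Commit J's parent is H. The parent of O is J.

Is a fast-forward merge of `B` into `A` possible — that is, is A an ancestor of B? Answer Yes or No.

Yes

A fast-forward from A to B is possible iff A is an ancestor of B.
Ancestors of B: {A, B, C, D, E, F, I, K, L, N}.
A is among them, so fast-forward is possible.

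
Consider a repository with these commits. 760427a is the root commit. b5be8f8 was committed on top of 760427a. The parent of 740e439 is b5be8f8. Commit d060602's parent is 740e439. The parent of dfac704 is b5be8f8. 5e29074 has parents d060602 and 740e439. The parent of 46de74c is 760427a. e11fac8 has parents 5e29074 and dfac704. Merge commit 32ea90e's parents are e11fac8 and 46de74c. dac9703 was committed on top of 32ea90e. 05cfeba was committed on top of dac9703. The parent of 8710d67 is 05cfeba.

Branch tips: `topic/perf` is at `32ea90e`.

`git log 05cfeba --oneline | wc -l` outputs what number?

11

Walking parent pointers from 05cfeba: reachable set = {05cfeba, 32ea90e, 46de74c, 5e29074, 740e439, 760427a, b5be8f8, d060602, dac9703, dfac704, e11fac8}.
That is 11 commits.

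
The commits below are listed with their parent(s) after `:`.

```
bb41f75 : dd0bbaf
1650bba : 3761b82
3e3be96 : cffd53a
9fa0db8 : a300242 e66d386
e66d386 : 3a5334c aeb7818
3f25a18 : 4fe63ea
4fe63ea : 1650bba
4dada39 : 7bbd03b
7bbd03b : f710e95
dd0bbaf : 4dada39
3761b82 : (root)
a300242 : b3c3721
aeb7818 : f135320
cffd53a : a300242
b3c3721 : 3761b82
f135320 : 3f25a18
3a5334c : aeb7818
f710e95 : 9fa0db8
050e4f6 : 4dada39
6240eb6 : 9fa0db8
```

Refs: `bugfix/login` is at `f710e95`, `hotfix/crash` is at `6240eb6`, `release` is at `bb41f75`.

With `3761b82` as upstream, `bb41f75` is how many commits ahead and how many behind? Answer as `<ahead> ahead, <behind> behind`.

15 ahead, 0 behind

Reachable from bb41f75: {1650bba, 3761b82, 3a5334c, 3f25a18, 4dada39, 4fe63ea, 7bbd03b, 9fa0db8, a300242, aeb7818, b3c3721, bb41f75, dd0bbaf, e66d386, f135320, f710e95}.
Reachable from 3761b82: {3761b82}.
Only in bb41f75's history (ahead): {1650bba, 3a5334c, 3f25a18, 4dada39, 4fe63ea, 7bbd03b, 9fa0db8, a300242, aeb7818, b3c3721, bb41f75, dd0bbaf, e66d386, f135320, f710e95} — 15.
Only in 3761b82's history (behind): {} — 0.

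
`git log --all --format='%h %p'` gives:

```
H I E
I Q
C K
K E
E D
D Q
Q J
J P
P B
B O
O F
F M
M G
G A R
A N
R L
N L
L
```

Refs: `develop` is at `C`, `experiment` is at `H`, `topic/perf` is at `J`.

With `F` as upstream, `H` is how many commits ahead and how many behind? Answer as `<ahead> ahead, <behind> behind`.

Reachable from H: {A, B, D, E, F, G, H, I, J, L, M, N, O, P, Q, R}.
Reachable from F: {A, F, G, L, M, N, R}.
Only in H's history (ahead): {B, D, E, H, I, J, O, P, Q} — 9.
Only in F's history (behind): {} — 0.

9 ahead, 0 behind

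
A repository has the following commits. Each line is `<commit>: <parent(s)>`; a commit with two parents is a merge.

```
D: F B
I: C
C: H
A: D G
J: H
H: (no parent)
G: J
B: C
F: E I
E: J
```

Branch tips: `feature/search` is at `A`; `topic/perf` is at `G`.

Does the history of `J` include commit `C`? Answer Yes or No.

No

Ancestors of J: {H, J}.
C is not in that set, so it is not an ancestor of J.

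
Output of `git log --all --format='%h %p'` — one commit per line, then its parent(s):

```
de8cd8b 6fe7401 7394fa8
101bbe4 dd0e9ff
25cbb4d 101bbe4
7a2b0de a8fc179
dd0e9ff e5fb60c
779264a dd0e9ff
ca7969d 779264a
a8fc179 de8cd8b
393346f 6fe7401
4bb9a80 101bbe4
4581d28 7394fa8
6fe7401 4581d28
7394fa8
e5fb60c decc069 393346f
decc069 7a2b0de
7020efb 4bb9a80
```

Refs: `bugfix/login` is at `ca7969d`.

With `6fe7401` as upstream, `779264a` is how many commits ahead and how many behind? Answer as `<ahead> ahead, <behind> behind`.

8 ahead, 0 behind

Reachable from 779264a: {393346f, 4581d28, 6fe7401, 7394fa8, 779264a, 7a2b0de, a8fc179, dd0e9ff, de8cd8b, decc069, e5fb60c}.
Reachable from 6fe7401: {4581d28, 6fe7401, 7394fa8}.
Only in 779264a's history (ahead): {393346f, 779264a, 7a2b0de, a8fc179, dd0e9ff, de8cd8b, decc069, e5fb60c} — 8.
Only in 6fe7401's history (behind): {} — 0.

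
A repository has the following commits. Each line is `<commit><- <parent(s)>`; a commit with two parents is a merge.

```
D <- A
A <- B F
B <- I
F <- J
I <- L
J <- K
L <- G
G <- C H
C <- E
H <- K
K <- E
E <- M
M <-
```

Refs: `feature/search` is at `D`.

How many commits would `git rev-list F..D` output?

8

Reachable from D: {A, B, C, D, E, F, G, H, I, J, K, L, M}.
Reachable from F: {E, F, J, K, M}.
In D's history but not F's: {A, B, C, D, G, H, I, L} — 8 commits.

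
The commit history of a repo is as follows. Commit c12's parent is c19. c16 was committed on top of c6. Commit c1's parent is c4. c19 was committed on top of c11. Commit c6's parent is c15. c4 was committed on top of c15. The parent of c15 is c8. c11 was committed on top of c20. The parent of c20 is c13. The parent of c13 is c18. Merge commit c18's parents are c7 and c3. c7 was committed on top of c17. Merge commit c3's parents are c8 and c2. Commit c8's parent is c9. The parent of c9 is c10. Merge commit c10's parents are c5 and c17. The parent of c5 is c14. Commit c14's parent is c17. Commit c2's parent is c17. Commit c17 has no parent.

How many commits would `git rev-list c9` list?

5

Walking parent pointers from c9: reachable set = {c10, c14, c17, c5, c9}.
That is 5 commits.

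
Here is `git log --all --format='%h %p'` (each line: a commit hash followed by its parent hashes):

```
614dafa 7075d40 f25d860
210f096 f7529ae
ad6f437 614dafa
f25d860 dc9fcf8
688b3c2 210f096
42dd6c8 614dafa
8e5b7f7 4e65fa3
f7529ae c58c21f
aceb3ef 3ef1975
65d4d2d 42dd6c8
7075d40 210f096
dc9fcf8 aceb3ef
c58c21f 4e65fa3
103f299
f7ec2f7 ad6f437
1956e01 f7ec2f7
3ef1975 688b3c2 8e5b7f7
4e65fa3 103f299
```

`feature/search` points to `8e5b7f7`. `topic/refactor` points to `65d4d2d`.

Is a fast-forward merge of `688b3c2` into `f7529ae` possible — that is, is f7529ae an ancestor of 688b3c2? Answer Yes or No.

Yes

A fast-forward from f7529ae to 688b3c2 is possible iff f7529ae is an ancestor of 688b3c2.
Ancestors of 688b3c2: {103f299, 210f096, 4e65fa3, 688b3c2, c58c21f, f7529ae}.
f7529ae is among them, so fast-forward is possible.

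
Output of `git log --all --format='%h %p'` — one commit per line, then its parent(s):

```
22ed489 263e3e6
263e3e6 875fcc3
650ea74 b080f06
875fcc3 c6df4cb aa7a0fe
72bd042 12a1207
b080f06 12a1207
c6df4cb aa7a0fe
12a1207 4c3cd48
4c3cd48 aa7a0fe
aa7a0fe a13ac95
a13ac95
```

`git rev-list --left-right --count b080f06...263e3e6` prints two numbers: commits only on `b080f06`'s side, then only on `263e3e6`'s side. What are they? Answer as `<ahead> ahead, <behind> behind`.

Reachable from b080f06: {12a1207, 4c3cd48, a13ac95, aa7a0fe, b080f06}.
Reachable from 263e3e6: {263e3e6, 875fcc3, a13ac95, aa7a0fe, c6df4cb}.
Only in b080f06's history (ahead): {12a1207, 4c3cd48, b080f06} — 3.
Only in 263e3e6's history (behind): {263e3e6, 875fcc3, c6df4cb} — 3.

3 ahead, 3 behind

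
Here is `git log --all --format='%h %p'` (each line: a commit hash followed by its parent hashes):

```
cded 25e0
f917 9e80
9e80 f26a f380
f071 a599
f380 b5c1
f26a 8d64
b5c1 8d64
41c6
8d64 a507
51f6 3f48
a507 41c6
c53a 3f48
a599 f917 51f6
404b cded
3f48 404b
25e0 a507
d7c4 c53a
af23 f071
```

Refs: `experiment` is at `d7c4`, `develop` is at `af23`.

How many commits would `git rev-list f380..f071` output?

Reachable from f071: {25e0, 3f48, 404b, 41c6, 51f6, 8d64, 9e80, a507, a599, b5c1, cded, f071, f26a, f380, f917}.
Reachable from f380: {41c6, 8d64, a507, b5c1, f380}.
In f071's history but not f380's: {25e0, 3f48, 404b, 51f6, 9e80, a599, cded, f071, f26a, f917} — 10 commits.

10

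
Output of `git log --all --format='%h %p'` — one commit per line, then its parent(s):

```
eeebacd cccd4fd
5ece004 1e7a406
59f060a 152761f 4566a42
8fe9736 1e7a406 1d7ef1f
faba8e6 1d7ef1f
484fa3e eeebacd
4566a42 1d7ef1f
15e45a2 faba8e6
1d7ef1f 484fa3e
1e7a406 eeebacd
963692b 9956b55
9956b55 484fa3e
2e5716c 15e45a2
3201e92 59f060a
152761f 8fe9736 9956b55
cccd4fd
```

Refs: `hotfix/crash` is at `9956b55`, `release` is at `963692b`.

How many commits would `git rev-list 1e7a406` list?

3

Walking parent pointers from 1e7a406: reachable set = {1e7a406, cccd4fd, eeebacd}.
That is 3 commits.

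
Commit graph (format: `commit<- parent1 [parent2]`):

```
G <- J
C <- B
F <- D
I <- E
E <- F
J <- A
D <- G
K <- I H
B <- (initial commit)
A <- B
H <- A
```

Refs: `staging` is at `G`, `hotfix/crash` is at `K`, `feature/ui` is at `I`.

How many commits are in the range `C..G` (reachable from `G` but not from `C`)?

Reachable from G: {A, B, G, J}.
Reachable from C: {B, C}.
In G's history but not C's: {A, G, J} — 3 commits.

3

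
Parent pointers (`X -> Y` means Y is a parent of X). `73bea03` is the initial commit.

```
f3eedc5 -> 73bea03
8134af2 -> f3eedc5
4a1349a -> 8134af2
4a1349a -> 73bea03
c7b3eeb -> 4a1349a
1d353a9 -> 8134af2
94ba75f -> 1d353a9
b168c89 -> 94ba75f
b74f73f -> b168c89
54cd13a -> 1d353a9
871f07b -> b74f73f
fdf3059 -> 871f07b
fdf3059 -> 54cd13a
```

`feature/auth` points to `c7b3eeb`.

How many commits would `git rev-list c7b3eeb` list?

5

Walking parent pointers from c7b3eeb: reachable set = {4a1349a, 73bea03, 8134af2, c7b3eeb, f3eedc5}.
That is 5 commits.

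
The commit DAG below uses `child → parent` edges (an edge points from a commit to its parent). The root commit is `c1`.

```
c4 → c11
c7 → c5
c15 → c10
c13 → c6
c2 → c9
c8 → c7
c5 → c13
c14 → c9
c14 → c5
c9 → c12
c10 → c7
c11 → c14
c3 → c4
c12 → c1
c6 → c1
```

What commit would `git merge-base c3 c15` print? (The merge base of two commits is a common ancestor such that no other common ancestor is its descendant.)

c5

Ancestors of c3: {c1, c11, c12, c13, c14, c3, c4, c5, c6, c9}.
Ancestors of c15: {c1, c10, c13, c15, c5, c6, c7}.
Common ancestors: {c1, c13, c5, c6}.
Among these, c5 is not an ancestor of any other common ancestor — it is the merge base.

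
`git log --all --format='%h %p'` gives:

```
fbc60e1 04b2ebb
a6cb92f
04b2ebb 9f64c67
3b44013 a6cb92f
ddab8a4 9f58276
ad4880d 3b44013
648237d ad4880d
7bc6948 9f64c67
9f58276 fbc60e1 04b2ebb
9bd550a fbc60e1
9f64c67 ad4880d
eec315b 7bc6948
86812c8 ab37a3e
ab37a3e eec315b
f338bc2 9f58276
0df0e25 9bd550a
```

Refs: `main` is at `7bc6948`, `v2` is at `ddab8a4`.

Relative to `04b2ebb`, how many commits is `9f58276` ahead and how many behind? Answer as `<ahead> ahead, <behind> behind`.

2 ahead, 0 behind

Reachable from 9f58276: {04b2ebb, 3b44013, 9f58276, 9f64c67, a6cb92f, ad4880d, fbc60e1}.
Reachable from 04b2ebb: {04b2ebb, 3b44013, 9f64c67, a6cb92f, ad4880d}.
Only in 9f58276's history (ahead): {9f58276, fbc60e1} — 2.
Only in 04b2ebb's history (behind): {} — 0.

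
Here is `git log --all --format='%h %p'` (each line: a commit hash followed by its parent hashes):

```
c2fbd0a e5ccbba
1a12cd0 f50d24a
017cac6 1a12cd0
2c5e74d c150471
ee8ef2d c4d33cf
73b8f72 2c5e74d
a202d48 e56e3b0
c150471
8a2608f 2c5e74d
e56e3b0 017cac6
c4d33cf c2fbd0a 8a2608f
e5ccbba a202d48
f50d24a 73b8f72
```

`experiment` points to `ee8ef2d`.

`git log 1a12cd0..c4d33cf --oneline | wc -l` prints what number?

Reachable from c4d33cf: {017cac6, 1a12cd0, 2c5e74d, 73b8f72, 8a2608f, a202d48, c150471, c2fbd0a, c4d33cf, e56e3b0, e5ccbba, f50d24a}.
Reachable from 1a12cd0: {1a12cd0, 2c5e74d, 73b8f72, c150471, f50d24a}.
In c4d33cf's history but not 1a12cd0's: {017cac6, 8a2608f, a202d48, c2fbd0a, c4d33cf, e56e3b0, e5ccbba} — 7 commits.

7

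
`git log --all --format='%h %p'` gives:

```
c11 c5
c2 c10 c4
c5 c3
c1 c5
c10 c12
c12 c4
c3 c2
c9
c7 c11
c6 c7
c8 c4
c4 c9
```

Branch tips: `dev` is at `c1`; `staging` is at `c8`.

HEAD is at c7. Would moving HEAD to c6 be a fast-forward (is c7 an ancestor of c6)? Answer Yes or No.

Yes

A fast-forward from c7 to c6 is possible iff c7 is an ancestor of c6.
Ancestors of c6: {c10, c11, c12, c2, c3, c4, c5, c6, c7, c9}.
c7 is among them, so fast-forward is possible.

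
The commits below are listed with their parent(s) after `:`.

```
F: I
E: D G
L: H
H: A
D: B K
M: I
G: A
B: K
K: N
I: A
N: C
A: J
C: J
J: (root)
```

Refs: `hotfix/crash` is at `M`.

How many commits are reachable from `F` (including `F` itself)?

4

Walking parent pointers from F: reachable set = {A, F, I, J}.
That is 4 commits.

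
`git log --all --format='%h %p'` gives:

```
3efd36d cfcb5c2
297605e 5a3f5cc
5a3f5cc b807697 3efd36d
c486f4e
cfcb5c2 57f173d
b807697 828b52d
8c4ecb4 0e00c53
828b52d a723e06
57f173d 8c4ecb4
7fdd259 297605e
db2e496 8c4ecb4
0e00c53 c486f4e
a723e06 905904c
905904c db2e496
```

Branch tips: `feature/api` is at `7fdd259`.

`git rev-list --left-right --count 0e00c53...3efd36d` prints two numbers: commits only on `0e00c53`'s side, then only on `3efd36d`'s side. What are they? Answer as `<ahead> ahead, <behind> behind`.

Reachable from 0e00c53: {0e00c53, c486f4e}.
Reachable from 3efd36d: {0e00c53, 3efd36d, 57f173d, 8c4ecb4, c486f4e, cfcb5c2}.
Only in 0e00c53's history (ahead): {} — 0.
Only in 3efd36d's history (behind): {3efd36d, 57f173d, 8c4ecb4, cfcb5c2} — 4.

0 ahead, 4 behind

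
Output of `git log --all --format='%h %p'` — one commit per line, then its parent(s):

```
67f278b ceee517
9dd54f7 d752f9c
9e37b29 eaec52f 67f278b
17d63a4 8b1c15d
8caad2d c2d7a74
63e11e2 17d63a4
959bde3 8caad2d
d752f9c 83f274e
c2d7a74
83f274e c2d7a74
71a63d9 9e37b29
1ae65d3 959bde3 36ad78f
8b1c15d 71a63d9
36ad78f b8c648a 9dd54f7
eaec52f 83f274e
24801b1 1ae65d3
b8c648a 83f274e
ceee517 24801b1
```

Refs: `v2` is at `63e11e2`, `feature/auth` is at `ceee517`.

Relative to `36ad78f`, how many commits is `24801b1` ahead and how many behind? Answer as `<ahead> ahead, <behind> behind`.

Reachable from 24801b1: {1ae65d3, 24801b1, 36ad78f, 83f274e, 8caad2d, 959bde3, 9dd54f7, b8c648a, c2d7a74, d752f9c}.
Reachable from 36ad78f: {36ad78f, 83f274e, 9dd54f7, b8c648a, c2d7a74, d752f9c}.
Only in 24801b1's history (ahead): {1ae65d3, 24801b1, 8caad2d, 959bde3} — 4.
Only in 36ad78f's history (behind): {} — 0.

4 ahead, 0 behind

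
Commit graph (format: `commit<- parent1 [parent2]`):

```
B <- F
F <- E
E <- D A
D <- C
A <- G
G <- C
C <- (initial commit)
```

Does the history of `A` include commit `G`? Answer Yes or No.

Ancestors of A (commits reachable by following parents): {A, C, G}.
G is in that set, so it is an ancestor of A.

Yes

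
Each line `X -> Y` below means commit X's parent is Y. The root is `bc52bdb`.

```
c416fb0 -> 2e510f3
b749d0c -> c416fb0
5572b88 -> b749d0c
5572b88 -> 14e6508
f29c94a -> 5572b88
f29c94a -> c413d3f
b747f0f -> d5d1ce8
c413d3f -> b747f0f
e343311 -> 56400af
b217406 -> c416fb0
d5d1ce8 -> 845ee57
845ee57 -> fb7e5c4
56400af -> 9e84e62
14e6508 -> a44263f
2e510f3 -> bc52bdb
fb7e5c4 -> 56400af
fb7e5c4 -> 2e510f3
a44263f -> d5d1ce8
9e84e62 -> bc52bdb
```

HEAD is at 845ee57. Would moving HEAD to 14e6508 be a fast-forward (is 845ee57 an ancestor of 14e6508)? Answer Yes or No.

Yes

A fast-forward from 845ee57 to 14e6508 is possible iff 845ee57 is an ancestor of 14e6508.
Ancestors of 14e6508: {14e6508, 2e510f3, 56400af, 845ee57, 9e84e62, a44263f, bc52bdb, d5d1ce8, fb7e5c4}.
845ee57 is among them, so fast-forward is possible.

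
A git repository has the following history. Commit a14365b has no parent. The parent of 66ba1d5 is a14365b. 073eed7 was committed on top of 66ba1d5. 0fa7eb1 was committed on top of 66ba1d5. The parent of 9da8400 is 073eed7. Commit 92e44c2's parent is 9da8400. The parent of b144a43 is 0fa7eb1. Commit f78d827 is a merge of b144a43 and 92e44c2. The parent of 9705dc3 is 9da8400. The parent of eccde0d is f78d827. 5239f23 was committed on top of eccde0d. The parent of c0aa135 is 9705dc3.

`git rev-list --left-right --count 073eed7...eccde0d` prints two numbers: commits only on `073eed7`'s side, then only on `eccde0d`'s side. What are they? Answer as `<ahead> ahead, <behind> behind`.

0 ahead, 6 behind

Reachable from 073eed7: {073eed7, 66ba1d5, a14365b}.
Reachable from eccde0d: {073eed7, 0fa7eb1, 66ba1d5, 92e44c2, 9da8400, a14365b, b144a43, eccde0d, f78d827}.
Only in 073eed7's history (ahead): {} — 0.
Only in eccde0d's history (behind): {0fa7eb1, 92e44c2, 9da8400, b144a43, eccde0d, f78d827} — 6.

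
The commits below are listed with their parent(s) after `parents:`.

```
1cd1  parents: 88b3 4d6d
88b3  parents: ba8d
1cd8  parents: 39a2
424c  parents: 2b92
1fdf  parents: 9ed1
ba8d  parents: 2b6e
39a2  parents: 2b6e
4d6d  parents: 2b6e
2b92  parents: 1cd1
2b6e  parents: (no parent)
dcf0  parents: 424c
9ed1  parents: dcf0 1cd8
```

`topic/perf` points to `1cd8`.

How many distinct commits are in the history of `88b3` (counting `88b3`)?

3

Walking parent pointers from 88b3: reachable set = {2b6e, 88b3, ba8d}.
That is 3 commits.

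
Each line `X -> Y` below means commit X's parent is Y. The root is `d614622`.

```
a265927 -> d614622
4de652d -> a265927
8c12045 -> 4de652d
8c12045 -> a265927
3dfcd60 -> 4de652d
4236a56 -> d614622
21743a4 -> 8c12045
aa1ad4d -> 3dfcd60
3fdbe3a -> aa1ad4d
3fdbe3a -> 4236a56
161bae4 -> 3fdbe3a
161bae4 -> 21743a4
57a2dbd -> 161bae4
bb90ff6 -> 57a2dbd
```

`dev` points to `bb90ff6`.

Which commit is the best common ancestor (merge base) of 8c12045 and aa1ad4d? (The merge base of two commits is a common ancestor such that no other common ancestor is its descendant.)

Ancestors of 8c12045: {4de652d, 8c12045, a265927, d614622}.
Ancestors of aa1ad4d: {3dfcd60, 4de652d, a265927, aa1ad4d, d614622}.
Common ancestors: {4de652d, a265927, d614622}.
Among these, 4de652d is not an ancestor of any other common ancestor — it is the merge base.

4de652d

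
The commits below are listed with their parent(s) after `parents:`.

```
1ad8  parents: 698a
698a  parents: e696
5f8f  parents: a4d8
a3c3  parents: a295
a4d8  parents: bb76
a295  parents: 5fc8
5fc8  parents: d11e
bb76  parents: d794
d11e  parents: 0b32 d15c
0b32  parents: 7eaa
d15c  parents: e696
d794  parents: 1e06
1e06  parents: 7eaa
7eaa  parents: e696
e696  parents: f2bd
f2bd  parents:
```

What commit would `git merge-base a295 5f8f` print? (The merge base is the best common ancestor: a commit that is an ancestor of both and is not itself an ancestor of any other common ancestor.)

Ancestors of a295: {0b32, 5fc8, 7eaa, a295, d11e, d15c, e696, f2bd}.
Ancestors of 5f8f: {1e06, 5f8f, 7eaa, a4d8, bb76, d794, e696, f2bd}.
Common ancestors: {7eaa, e696, f2bd}.
Among these, 7eaa is not an ancestor of any other common ancestor — it is the merge base.

7eaa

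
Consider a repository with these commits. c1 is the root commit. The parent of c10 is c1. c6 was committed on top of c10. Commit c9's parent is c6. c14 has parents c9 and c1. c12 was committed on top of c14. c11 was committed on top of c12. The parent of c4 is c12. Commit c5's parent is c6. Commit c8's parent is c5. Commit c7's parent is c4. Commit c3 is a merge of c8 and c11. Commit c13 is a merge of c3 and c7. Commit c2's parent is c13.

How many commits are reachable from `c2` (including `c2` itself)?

14

Walking parent pointers from c2: reachable set = {c1, c10, c11, c12, c13, c14, c2, c3, c4, c5, c6, c7, c8, c9}.
That is 14 commits.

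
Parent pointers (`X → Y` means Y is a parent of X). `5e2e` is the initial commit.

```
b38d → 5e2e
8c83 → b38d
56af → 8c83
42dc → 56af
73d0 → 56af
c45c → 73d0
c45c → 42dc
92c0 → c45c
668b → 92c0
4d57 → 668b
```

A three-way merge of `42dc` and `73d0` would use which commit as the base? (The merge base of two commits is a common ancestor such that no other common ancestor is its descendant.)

Ancestors of 42dc: {42dc, 56af, 5e2e, 8c83, b38d}.
Ancestors of 73d0: {56af, 5e2e, 73d0, 8c83, b38d}.
Common ancestors: {56af, 5e2e, 8c83, b38d}.
Among these, 56af is not an ancestor of any other common ancestor — it is the merge base.

56af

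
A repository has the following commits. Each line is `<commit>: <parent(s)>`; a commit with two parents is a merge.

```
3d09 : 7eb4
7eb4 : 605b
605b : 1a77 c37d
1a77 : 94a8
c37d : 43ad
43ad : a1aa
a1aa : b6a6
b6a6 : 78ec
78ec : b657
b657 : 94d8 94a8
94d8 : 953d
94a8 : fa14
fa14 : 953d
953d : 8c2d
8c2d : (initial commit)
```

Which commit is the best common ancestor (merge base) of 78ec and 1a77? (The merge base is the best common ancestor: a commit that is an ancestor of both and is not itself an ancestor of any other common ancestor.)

94a8

Ancestors of 78ec: {78ec, 8c2d, 94a8, 94d8, 953d, b657, fa14}.
Ancestors of 1a77: {1a77, 8c2d, 94a8, 953d, fa14}.
Common ancestors: {8c2d, 94a8, 953d, fa14}.
Among these, 94a8 is not an ancestor of any other common ancestor — it is the merge base.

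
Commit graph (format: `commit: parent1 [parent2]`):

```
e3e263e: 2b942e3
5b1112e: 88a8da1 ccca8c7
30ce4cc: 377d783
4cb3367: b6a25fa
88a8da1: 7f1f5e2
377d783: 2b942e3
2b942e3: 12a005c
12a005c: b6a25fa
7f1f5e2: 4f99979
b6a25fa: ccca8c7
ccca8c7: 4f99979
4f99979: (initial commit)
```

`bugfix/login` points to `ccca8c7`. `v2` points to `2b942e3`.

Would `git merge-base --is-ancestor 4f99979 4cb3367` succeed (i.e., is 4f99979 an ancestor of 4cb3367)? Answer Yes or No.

Ancestors of 4cb3367 (commits reachable by following parents): {4cb3367, 4f99979, b6a25fa, ccca8c7}.
4f99979 is in that set, so it is an ancestor of 4cb3367.

Yes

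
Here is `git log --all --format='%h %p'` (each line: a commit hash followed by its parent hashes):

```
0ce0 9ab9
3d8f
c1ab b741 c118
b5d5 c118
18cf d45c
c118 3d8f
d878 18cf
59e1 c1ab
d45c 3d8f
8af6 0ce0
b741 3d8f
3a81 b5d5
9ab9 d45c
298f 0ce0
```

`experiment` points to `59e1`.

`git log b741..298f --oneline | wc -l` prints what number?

4

Reachable from 298f: {0ce0, 298f, 3d8f, 9ab9, d45c}.
Reachable from b741: {3d8f, b741}.
In 298f's history but not b741's: {0ce0, 298f, 9ab9, d45c} — 4 commits.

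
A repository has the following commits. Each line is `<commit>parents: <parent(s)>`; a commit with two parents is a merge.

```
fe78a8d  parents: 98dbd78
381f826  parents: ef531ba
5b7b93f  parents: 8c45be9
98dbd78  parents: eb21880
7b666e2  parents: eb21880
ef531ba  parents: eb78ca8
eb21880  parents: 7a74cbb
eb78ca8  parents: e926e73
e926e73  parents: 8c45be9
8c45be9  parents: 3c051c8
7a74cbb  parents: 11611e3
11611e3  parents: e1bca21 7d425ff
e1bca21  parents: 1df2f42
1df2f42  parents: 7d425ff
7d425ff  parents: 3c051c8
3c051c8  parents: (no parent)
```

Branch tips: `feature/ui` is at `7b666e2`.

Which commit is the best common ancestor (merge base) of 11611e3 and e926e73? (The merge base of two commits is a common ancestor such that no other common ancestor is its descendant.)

Ancestors of 11611e3: {11611e3, 1df2f42, 3c051c8, 7d425ff, e1bca21}.
Ancestors of e926e73: {3c051c8, 8c45be9, e926e73}.
Common ancestors: {3c051c8}.
The only common ancestor is 3c051c8, so it is the merge base.

3c051c8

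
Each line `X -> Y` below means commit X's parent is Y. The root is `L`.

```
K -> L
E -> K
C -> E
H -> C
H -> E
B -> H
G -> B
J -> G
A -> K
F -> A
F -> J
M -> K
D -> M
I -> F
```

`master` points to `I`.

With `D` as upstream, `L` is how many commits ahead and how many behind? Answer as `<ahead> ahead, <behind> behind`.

0 ahead, 3 behind

Reachable from L: {L}.
Reachable from D: {D, K, L, M}.
Only in L's history (ahead): {} — 0.
Only in D's history (behind): {D, K, M} — 3.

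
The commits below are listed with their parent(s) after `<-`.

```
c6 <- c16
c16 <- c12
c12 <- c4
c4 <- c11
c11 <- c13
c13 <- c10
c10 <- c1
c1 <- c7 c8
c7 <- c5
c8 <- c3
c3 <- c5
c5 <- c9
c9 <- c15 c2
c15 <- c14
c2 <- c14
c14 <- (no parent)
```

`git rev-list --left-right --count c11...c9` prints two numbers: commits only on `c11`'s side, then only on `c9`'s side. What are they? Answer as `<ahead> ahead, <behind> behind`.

Reachable from c11: {c1, c10, c11, c13, c14, c15, c2, c3, c5, c7, c8, c9}.
Reachable from c9: {c14, c15, c2, c9}.
Only in c11's history (ahead): {c1, c10, c11, c13, c3, c5, c7, c8} — 8.
Only in c9's history (behind): {} — 0.

8 ahead, 0 behind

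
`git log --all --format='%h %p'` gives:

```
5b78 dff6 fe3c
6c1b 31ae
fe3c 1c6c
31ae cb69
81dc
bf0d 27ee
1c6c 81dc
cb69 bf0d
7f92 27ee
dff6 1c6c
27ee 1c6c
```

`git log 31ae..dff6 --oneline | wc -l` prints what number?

1

Reachable from dff6: {1c6c, 81dc, dff6}.
Reachable from 31ae: {1c6c, 27ee, 31ae, 81dc, bf0d, cb69}.
In dff6's history but not 31ae's: {dff6} — 1 commit.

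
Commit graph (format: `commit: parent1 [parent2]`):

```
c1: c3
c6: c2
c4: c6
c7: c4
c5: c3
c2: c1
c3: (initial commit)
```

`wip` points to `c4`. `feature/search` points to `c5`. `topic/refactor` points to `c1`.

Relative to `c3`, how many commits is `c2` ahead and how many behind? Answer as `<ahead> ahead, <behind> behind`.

2 ahead, 0 behind

Reachable from c2: {c1, c2, c3}.
Reachable from c3: {c3}.
Only in c2's history (ahead): {c1, c2} — 2.
Only in c3's history (behind): {} — 0.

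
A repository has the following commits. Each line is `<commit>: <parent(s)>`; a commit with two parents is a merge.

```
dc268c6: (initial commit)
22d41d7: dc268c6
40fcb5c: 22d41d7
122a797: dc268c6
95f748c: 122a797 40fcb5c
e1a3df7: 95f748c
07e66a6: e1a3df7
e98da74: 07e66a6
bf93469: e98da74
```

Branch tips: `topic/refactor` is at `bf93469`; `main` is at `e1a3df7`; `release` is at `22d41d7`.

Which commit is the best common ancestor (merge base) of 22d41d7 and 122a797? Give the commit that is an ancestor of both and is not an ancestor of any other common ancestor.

Ancestors of 22d41d7: {22d41d7, dc268c6}.
Ancestors of 122a797: {122a797, dc268c6}.
Common ancestors: {dc268c6}.
The only common ancestor is dc268c6, so it is the merge base.

dc268c6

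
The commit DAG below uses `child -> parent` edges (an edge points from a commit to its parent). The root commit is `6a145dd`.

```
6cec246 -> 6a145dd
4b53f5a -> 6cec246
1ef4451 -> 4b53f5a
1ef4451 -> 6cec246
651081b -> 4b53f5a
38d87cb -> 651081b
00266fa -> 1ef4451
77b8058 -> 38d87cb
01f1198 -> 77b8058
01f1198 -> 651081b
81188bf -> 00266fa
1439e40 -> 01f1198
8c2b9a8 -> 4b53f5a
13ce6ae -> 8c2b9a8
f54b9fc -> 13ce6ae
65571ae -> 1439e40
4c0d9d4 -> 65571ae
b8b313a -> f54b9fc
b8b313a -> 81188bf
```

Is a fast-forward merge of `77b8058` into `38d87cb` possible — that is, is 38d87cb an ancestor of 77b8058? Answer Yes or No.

A fast-forward from 38d87cb to 77b8058 is possible iff 38d87cb is an ancestor of 77b8058.
Ancestors of 77b8058: {38d87cb, 4b53f5a, 651081b, 6a145dd, 6cec246, 77b8058}.
38d87cb is among them, so fast-forward is possible.

Yes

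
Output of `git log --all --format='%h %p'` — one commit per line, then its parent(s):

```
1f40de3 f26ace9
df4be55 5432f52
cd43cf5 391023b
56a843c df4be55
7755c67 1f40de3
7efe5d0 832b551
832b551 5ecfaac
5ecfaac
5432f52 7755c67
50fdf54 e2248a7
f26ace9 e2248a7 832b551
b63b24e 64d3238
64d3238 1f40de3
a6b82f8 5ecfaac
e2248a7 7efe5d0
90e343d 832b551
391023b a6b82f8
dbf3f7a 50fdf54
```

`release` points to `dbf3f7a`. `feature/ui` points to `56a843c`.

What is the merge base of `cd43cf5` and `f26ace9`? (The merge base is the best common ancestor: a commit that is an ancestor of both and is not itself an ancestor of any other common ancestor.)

5ecfaac

Ancestors of cd43cf5: {391023b, 5ecfaac, a6b82f8, cd43cf5}.
Ancestors of f26ace9: {5ecfaac, 7efe5d0, 832b551, e2248a7, f26ace9}.
Common ancestors: {5ecfaac}.
The only common ancestor is 5ecfaac, so it is the merge base.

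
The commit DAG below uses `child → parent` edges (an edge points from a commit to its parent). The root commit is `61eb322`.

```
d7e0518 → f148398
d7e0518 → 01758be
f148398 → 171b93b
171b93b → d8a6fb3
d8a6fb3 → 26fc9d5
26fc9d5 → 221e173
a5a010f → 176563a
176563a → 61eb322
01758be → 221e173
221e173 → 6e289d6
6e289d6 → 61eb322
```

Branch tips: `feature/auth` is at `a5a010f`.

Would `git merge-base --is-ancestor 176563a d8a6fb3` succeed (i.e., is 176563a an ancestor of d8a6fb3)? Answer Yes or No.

No

Ancestors of d8a6fb3: {221e173, 26fc9d5, 61eb322, 6e289d6, d8a6fb3}.
176563a is not in that set, so it is not an ancestor of d8a6fb3.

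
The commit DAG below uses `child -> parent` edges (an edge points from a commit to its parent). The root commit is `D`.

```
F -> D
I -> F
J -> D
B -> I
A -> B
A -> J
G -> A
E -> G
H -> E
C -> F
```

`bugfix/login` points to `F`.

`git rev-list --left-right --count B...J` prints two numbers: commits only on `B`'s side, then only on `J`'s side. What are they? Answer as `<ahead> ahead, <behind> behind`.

3 ahead, 1 behind

Reachable from B: {B, D, F, I}.
Reachable from J: {D, J}.
Only in B's history (ahead): {B, F, I} — 3.
Only in J's history (behind): {J} — 1.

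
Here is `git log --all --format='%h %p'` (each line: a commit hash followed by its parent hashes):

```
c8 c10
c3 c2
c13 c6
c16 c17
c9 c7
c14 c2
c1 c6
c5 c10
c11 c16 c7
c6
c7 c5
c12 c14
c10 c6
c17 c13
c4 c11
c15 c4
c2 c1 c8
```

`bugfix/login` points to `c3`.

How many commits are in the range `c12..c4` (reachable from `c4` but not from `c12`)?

Reachable from c4: {c10, c11, c13, c16, c17, c4, c5, c6, c7}.
Reachable from c12: {c1, c10, c12, c14, c2, c6, c8}.
In c4's history but not c12's: {c11, c13, c16, c17, c4, c5, c7} — 7 commits.

7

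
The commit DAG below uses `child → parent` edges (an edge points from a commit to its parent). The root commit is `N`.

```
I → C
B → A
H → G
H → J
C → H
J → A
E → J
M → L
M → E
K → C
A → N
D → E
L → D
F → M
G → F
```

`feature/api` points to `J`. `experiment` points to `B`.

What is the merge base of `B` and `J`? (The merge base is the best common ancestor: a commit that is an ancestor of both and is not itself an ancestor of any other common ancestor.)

A

Ancestors of B: {A, B, N}.
Ancestors of J: {A, J, N}.
Common ancestors: {A, N}.
Among these, A is not an ancestor of any other common ancestor — it is the merge base.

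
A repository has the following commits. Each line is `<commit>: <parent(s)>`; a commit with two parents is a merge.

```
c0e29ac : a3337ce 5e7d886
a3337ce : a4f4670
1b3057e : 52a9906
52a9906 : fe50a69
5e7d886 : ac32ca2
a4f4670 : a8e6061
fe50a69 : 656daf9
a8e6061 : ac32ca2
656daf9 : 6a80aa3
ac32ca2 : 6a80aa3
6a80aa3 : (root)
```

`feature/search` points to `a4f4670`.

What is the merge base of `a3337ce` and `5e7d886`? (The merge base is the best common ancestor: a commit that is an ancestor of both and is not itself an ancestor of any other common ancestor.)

ac32ca2

Ancestors of a3337ce: {6a80aa3, a3337ce, a4f4670, a8e6061, ac32ca2}.
Ancestors of 5e7d886: {5e7d886, 6a80aa3, ac32ca2}.
Common ancestors: {6a80aa3, ac32ca2}.
Among these, ac32ca2 is not an ancestor of any other common ancestor — it is the merge base.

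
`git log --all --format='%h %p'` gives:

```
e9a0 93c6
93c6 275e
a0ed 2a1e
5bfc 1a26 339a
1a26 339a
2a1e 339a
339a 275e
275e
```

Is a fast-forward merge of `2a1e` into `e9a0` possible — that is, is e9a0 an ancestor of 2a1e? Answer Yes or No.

No

A fast-forward from e9a0 to 2a1e is possible iff e9a0 is an ancestor of 2a1e.
Ancestors of 2a1e: {275e, 2a1e, 339a}.
e9a0 is not among them, so fast-forward is not possible.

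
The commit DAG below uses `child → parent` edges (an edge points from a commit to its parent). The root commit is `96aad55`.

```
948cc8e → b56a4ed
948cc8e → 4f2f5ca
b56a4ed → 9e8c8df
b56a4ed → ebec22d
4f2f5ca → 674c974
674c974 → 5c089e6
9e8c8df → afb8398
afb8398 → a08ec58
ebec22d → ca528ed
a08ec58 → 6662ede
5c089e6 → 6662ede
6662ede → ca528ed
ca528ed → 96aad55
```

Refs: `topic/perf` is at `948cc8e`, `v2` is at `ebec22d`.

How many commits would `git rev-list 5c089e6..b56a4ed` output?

Reachable from b56a4ed: {6662ede, 96aad55, 9e8c8df, a08ec58, afb8398, b56a4ed, ca528ed, ebec22d}.
Reachable from 5c089e6: {5c089e6, 6662ede, 96aad55, ca528ed}.
In b56a4ed's history but not 5c089e6's: {9e8c8df, a08ec58, afb8398, b56a4ed, ebec22d} — 5 commits.

5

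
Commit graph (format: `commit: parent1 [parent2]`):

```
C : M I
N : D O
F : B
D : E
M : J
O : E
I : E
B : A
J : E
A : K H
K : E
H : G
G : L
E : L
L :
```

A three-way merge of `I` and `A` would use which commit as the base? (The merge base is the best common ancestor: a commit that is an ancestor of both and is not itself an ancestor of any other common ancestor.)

E

Ancestors of I: {E, I, L}.
Ancestors of A: {A, E, G, H, K, L}.
Common ancestors: {E, L}.
Among these, E is not an ancestor of any other common ancestor — it is the merge base.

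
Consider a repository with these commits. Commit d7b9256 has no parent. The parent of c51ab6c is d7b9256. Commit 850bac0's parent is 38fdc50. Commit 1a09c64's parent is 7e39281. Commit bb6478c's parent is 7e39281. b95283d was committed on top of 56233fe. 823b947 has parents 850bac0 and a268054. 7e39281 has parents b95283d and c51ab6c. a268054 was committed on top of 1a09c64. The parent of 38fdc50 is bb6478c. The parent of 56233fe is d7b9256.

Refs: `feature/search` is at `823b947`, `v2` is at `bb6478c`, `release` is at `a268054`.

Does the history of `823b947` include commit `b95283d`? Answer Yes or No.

Ancestors of 823b947 (commits reachable by following parents): {1a09c64, 38fdc50, 56233fe, 7e39281, 823b947, 850bac0, a268054, b95283d, bb6478c, c51ab6c, d7b9256}.
b95283d is in that set, so it is an ancestor of 823b947.

Yes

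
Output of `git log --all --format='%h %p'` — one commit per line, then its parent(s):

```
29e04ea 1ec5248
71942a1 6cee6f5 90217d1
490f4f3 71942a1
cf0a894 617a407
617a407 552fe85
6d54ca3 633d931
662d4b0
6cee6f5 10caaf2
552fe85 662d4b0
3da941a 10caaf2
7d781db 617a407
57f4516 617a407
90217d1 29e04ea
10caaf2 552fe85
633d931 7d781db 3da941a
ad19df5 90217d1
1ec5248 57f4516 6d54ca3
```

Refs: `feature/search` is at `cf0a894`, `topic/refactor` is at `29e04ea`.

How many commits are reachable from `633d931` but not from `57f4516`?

4

Reachable from 633d931: {10caaf2, 3da941a, 552fe85, 617a407, 633d931, 662d4b0, 7d781db}.
Reachable from 57f4516: {552fe85, 57f4516, 617a407, 662d4b0}.
In 633d931's history but not 57f4516's: {10caaf2, 3da941a, 633d931, 7d781db} — 4 commits.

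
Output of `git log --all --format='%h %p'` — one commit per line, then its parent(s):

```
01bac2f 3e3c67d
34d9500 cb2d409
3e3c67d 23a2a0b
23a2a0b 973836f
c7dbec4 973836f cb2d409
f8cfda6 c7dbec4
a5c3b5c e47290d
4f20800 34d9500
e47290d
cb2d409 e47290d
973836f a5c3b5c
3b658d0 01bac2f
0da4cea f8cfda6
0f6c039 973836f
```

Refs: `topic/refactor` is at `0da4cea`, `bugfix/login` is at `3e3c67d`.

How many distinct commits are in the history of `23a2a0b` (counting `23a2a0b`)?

4

Walking parent pointers from 23a2a0b: reachable set = {23a2a0b, 973836f, a5c3b5c, e47290d}.
That is 4 commits.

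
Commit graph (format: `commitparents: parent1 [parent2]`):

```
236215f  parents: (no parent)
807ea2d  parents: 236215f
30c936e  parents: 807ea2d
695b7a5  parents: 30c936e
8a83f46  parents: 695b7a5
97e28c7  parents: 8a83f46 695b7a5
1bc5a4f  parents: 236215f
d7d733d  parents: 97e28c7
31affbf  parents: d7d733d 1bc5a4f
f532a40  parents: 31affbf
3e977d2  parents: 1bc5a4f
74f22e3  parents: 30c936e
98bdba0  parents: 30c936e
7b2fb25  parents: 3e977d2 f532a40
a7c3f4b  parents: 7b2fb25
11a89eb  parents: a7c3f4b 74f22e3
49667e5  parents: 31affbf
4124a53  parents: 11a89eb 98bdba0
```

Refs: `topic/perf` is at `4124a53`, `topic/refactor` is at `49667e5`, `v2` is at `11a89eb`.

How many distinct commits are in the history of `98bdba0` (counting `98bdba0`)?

Walking parent pointers from 98bdba0: reachable set = {236215f, 30c936e, 807ea2d, 98bdba0}.
That is 4 commits.

4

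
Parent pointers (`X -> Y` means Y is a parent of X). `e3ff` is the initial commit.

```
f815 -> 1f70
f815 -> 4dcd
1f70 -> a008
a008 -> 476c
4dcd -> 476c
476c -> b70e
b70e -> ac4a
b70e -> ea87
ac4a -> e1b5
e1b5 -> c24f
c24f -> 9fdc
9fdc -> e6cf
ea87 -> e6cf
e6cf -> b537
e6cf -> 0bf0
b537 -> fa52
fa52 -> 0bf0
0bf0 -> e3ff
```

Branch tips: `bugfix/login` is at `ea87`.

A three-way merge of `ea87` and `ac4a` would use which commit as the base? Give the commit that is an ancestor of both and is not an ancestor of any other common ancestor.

e6cf

Ancestors of ea87: {0bf0, b537, e3ff, e6cf, ea87, fa52}.
Ancestors of ac4a: {0bf0, 9fdc, ac4a, b537, c24f, e1b5, e3ff, e6cf, fa52}.
Common ancestors: {0bf0, b537, e3ff, e6cf, fa52}.
Among these, e6cf is not an ancestor of any other common ancestor — it is the merge base.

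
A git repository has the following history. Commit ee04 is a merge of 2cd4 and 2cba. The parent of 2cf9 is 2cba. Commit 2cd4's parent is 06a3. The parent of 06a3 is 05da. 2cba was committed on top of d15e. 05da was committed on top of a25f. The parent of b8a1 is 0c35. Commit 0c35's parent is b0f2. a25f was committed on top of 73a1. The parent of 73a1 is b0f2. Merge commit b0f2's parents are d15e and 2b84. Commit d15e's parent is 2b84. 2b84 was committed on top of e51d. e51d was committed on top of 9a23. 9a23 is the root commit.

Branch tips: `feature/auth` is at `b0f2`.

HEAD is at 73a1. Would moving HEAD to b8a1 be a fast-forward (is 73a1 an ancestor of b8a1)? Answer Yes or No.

A fast-forward from 73a1 to b8a1 is possible iff 73a1 is an ancestor of b8a1.
Ancestors of b8a1: {0c35, 2b84, 9a23, b0f2, b8a1, d15e, e51d}.
73a1 is not among them, so fast-forward is not possible.

No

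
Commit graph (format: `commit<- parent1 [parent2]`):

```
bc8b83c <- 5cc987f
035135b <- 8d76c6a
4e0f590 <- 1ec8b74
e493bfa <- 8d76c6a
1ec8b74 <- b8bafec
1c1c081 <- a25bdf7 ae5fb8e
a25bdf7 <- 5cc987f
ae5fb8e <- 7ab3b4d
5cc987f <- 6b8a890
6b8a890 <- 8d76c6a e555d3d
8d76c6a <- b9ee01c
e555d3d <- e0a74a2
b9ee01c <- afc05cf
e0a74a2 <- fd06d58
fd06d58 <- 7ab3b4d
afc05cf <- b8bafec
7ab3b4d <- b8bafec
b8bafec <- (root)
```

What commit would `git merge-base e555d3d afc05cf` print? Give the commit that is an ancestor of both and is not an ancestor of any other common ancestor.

b8bafec

Ancestors of e555d3d: {7ab3b4d, b8bafec, e0a74a2, e555d3d, fd06d58}.
Ancestors of afc05cf: {afc05cf, b8bafec}.
Common ancestors: {b8bafec}.
The only common ancestor is b8bafec, so it is the merge base.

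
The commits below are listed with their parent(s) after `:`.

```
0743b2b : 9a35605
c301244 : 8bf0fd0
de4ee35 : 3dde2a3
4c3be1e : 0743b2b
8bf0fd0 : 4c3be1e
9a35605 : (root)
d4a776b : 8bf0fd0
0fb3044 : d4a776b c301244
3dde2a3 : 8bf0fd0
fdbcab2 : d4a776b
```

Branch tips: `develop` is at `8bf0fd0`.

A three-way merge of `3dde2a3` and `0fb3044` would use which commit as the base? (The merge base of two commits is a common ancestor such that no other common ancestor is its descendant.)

8bf0fd0

Ancestors of 3dde2a3: {0743b2b, 3dde2a3, 4c3be1e, 8bf0fd0, 9a35605}.
Ancestors of 0fb3044: {0743b2b, 0fb3044, 4c3be1e, 8bf0fd0, 9a35605, c301244, d4a776b}.
Common ancestors: {0743b2b, 4c3be1e, 8bf0fd0, 9a35605}.
Among these, 8bf0fd0 is not an ancestor of any other common ancestor — it is the merge base.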